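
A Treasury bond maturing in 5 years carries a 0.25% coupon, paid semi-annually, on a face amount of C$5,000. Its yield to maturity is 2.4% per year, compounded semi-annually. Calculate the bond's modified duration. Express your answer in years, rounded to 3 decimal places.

4.911 years

Periodic yield y = 0.012. First find Macaulay duration:
  t   CF        PV=CF/(1+0.012)^t    t·PV
  1         6.25         6.1759         6.1759
  2         6.25         6.1027        12.2053
  3         6.25         6.0303        18.0909
  4         6.25         5.9588        23.8352
  5         6.25         5.8881        29.4407
  6         6.25         5.8183        34.9099
  7         6.25         5.7493        40.2452
  8         6.25         5.6811        45.4492
  9         6.25         5.6138        50.5240
  10    5,006.25     4,443.3181    44,433.1813
  Σ                  4,496.3364    44,694.0575
P = 4,496.3364; Macaulay duration = 44,694.0575 / 4,496.3364 = 9.94011 half-year periods = 4.97005 years.
Modified duration = D_Mac / (1 + y) = 4.97005 / 1.012 = 4.91112 years.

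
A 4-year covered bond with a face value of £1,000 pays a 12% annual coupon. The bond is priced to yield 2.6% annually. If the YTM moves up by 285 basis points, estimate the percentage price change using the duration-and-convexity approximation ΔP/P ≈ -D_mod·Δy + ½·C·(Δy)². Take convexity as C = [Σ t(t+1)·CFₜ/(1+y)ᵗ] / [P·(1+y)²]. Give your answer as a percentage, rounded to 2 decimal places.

With y = 0.026:
  t   CF        PV=CF/(1+0.026)^t    t·PV        t(t+1)·PV
  1       120.00       116.9591       116.9591         233.9181
  2       120.00       113.9952       227.9904         683.9711
  3       120.00       111.1064       333.3193       1,333.2771
  4     1,120.00     1,010.7147     4,042.8588      20,214.2939
  Σ                  1,352.7754     4,721.1275      22,465.4602
P = 1,352.7754; D_Mac = 3.48996 yrs; D_mod = 3.40152 yrs; C = 15.77593.
Duration effect: -3.40152 × (+0.0285) = -0.096943
Convexity effect: 0.5 × 15.77593 × (0.0285)² = +0.0064070
ΔP/P ≈ -0.096943 + 0.0064070 = -0.090536 = -9.0536%.

-9.05%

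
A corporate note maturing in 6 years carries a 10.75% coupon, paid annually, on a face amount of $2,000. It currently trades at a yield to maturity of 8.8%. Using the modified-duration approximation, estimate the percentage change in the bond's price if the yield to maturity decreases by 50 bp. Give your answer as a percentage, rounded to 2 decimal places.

Periodic yield y = 0.088. Modified duration first:
  t   CF        PV=CF/(1+0.088)^t    t·PV
  1       215.00       197.6103       197.6103
  2       215.00       181.6271       363.2542
  3       215.00       166.9367       500.8100
  4       215.00       153.4344       613.7378
  5       215.00       141.0243       705.1215
  6     2,215.00     1,335.3661     8,012.1968
  Σ                  2,175.9990    10,392.7307
P = 2,175.9990; D_Mac = 4.77607 yrs; D_mod = 4.77607/(1+0.088) = 4.38977 yrs.
ΔP/P ≈ -D_mod · Δy = -4.38977 × (-0.005) = +0.021949 = +2.1949%.

+2.19%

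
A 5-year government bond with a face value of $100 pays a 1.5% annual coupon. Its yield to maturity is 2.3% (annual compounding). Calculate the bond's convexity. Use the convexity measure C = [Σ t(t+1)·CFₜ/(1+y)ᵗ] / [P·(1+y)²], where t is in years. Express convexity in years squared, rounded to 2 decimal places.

27.53

With y = 0.023:
  t   CF        PV=CF/(1+0.023)^t    t·PV        t(t+1)·PV
  1         1.50         1.4663         1.4663           2.9326
  2         1.50         1.4333         2.8666           8.5999
  3         1.50         1.4011         4.2033          16.8130
  4         1.50         1.3696         5.4783          27.3917
  5       101.50        90.5916       452.9579       2,717.7476
  Σ                     96.2618       466.9724       2,773.4848
P = 96.2618.
Convexity = Σ t(t+1)·PV / [P·(1+y)²] = 2,773.4848 / (96.2618 × 1.046529) = 27.53090.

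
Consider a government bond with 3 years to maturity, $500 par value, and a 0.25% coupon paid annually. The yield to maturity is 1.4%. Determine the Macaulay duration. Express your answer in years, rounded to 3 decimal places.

2.992 years

Periodic yield y = 0.014. Discount each cash flow and weight by its year:
  t   CF        PV=CF/(1+0.014)^t    t·PV
  1         1.25         1.2327         1.2327
  2         1.25         1.2157         2.4314
  3       501.25       480.7735     1,442.3205
  Σ                    483.2220     1,445.9847
Price P = Σ PV = 483.2220.
Macaulay duration = Σ(t·PV) / P = 1,445.9847 / 483.2220 = 2.99238 years.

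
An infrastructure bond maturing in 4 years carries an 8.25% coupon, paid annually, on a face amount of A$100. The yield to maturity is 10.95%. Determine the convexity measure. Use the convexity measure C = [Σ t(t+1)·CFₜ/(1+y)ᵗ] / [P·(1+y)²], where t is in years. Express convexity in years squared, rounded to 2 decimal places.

With y = 0.1095:
  t   CF        PV=CF/(1+0.1095)^t    t·PV        t(t+1)·PV
  1         8.25         7.4358         7.4358          14.8716
  2         8.25         6.7019        13.4038          40.2115
  3         8.25         6.0405        18.1215          72.4859
  4       108.25        71.4363       285.7450       1,428.7251
  Σ                     91.6144       324.7061       1,556.2940
P = 91.6144.
Convexity = Σ t(t+1)·PV / [P·(1+y)²] = 1,556.2940 / (91.6144 × 1.230990) = 13.79981.

13.80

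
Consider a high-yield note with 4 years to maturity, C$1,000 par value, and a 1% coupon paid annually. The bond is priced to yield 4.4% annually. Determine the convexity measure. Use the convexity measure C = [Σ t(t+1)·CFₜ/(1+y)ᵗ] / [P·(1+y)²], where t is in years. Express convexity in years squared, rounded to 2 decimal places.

17.96

With y = 0.044:
  t   CF        PV=CF/(1+0.044)^t    t·PV        t(t+1)·PV
  1        10.00         9.5785         9.5785          19.1571
  2        10.00         9.1749        18.3497          55.0491
  3        10.00         8.7882        26.3645         105.4581
  4     1,010.00       850.1966     3,400.7865      17,003.9326
  Σ                    877.7382     3,455.0793      17,183.5968
P = 877.7382.
Convexity = Σ t(t+1)·PV / [P·(1+y)²] = 17,183.5968 / (877.7382 × 1.089936) = 17.96173.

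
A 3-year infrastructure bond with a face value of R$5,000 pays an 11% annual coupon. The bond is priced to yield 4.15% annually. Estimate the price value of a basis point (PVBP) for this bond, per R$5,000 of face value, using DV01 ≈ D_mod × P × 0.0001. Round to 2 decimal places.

R$1.56

Periodic yield y = 0.0415.
  t   CF        PV=CF/(1+0.0415)^t    t·PV
  1       550.00       528.0845       528.0845
  2       550.00       507.0422     1,014.0845
  3     5,550.00     4,912.6425    14,737.9275
  Σ                  5,947.7692    16,280.0964
P = 5,947.7692; D_Mac = 2.73718 yrs; D_mod = 2.62811 yrs.
DV01 ≈ 2.62811 × 5,947.7692 × 0.0001 = 1.563139.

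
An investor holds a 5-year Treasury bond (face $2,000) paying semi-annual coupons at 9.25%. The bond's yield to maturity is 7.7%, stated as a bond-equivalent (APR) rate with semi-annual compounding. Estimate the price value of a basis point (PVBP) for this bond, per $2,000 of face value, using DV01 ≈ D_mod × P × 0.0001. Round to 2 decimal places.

$0.85

Periodic yield y = 0.0385.
  t   CF        PV=CF/(1+0.0385)^t    t·PV
  1        92.50        89.0708        89.0708
  2        92.50        85.7687       171.5374
  3        92.50        82.5890       247.7670
  4        92.50        79.5272       318.1088
  5        92.50        76.5789       382.8946
  6        92.50        73.7399       442.4396
  7        92.50        71.0062       497.0433
  8        92.50        68.3738       546.9904
  9        92.50        65.8390       592.5510
  10    2,092.50     1,434.1694    14,341.6942
  Σ                  2,126.6629    17,630.0971
P = 2,126.6629; D_Mac = 8.29003 half-year periods = 4.14501 yrs; D_mod = 3.99135 yrs.
DV01 ≈ 3.99135 × 2,126.6629 × 0.0001 = 0.848825.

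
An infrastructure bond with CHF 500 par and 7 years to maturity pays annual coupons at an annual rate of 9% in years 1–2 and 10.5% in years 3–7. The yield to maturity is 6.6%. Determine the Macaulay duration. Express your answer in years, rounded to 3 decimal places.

5.552 years

Periodic yield y = 0.066. Discount each cash flow and weight by its year:
  t   CF        PV=CF/(1+0.066)^t    t·PV
  1        45.00        42.2139        42.2139
  2        45.00        39.6003        79.2005
  3        52.50        43.3399       130.0196
  4        52.50        40.6565       162.6262
  5        52.50        38.1393       190.6967
  6        52.50        35.7780       214.6680
  7       552.50       353.2091     2,472.4635
  Σ                    592.9370     3,291.8885
Price P = Σ PV = 592.9370.
Macaulay duration = Σ(t·PV) / P = 3,291.8885 / 592.9370 = 5.55184 years.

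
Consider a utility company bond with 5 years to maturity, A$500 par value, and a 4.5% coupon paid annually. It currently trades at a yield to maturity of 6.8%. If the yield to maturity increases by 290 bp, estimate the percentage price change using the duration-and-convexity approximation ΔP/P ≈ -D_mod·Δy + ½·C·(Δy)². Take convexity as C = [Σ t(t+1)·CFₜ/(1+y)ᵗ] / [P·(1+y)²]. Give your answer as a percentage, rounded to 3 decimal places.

-11.413%

With y = 0.068:
  t   CF        PV=CF/(1+0.068)^t    t·PV        t(t+1)·PV
  1        22.50        21.0674        21.0674          42.1348
  2        22.50        19.7260        39.4521         118.3563
  3        22.50        18.4701        55.4102         221.6410
  4        22.50        17.2941        69.1763         345.8816
  5       522.50       376.0365     1,880.1826      11,281.0958
  Σ                    452.5941     2,065.2887      12,009.1095
P = 452.5941; D_Mac = 4.56322 yrs; D_mod = 4.27268 yrs; C = 23.26266.
Duration effect: -4.27268 × (+0.029) = -0.123908
Convexity effect: 0.5 × 23.26266 × (0.029)² = +0.0097819
ΔP/P ≈ -0.123908 + 0.0097819 = -0.114126 = -11.4126%.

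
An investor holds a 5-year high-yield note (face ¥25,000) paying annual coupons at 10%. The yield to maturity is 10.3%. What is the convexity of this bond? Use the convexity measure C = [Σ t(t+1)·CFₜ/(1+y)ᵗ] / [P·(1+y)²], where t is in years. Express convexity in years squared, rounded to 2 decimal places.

With y = 0.103:
  t   CF        PV=CF/(1+0.103)^t    t·PV        t(t+1)·PV
  1     2,500.00     2,266.5458     2,266.5458       4,533.0916
  2     2,500.00     2,054.8919     4,109.7838      12,329.3515
  3     2,500.00     1,863.0026     5,589.0079      22,356.0317
  4     2,500.00     1,689.0323     6,756.1293      33,780.6463
  5    27,500.00    16,844.3839    84,221.9196     505,331.5179
  Σ                 24,717.8566   102,943.3865     578,330.6390
P = 24,717.8566.
Convexity = Σ t(t+1)·PV / [P·(1+y)²] = 578,330.6390 / (24,717.8566 × 1.216609) = 19.23155.

19.23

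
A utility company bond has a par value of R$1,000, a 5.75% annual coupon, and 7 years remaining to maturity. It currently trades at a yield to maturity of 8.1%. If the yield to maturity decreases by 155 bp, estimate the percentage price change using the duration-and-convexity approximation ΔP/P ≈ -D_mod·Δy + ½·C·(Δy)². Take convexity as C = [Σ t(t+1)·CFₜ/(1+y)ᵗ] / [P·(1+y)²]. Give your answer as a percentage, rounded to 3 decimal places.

+8.879%

With y = 0.081:
  t   CF        PV=CF/(1+0.081)^t    t·PV        t(t+1)·PV
  1        57.50        53.1915        53.1915         106.3830
  2        57.50        49.2058        98.4116         295.2349
  3        57.50        45.5188       136.5564         546.2255
  4        57.50        42.1080       168.4322         842.1609
  5        57.50        38.9529       194.7643       1,168.5859
  6        57.50        36.0341       216.2046       1,513.4322
  7     1,057.50       613.0565     4,291.3957      34,331.1653
  Σ                    878.0676     5,158.9563      38,803.1877
P = 878.0676; D_Mac = 5.87535 yrs; D_mod = 5.43511 yrs; C = 37.81708.
Duration effect: -5.43511 × (-0.0155) = +0.084244
Convexity effect: 0.5 × 37.81708 × (-0.0155)² = +0.0045428
ΔP/P ≈ +0.084244 + 0.0045428 = +0.088787 = +8.8787%.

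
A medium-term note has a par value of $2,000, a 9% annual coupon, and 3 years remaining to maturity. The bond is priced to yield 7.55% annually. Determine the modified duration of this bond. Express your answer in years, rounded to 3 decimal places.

Periodic yield y = 0.0755. First find Macaulay duration:
  t   CF        PV=CF/(1+0.0755)^t    t·PV
  1       180.00       167.3640       167.3640
  2       180.00       155.6151       311.2302
  3     2,180.00     1,752.3677     5,257.1032
  Σ                  2,075.3468     5,735.6974
P = 2,075.3468; Macaulay duration = 5,735.6974 / 2,075.3468 = 2.76373 years.
Modified duration = D_Mac / (1 + y) = 2.76373 / 1.0755 = 2.56972 years.

2.570 years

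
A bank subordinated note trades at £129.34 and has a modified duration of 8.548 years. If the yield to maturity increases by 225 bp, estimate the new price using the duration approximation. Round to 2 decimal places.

Duration approximation: ΔP/P ≈ -D_mod · Δy = -8.548 × (+0.0225) = -0.192330.
New price ≈ 129.34 × (1 - 0.192330) = 104.4640378.

£104.46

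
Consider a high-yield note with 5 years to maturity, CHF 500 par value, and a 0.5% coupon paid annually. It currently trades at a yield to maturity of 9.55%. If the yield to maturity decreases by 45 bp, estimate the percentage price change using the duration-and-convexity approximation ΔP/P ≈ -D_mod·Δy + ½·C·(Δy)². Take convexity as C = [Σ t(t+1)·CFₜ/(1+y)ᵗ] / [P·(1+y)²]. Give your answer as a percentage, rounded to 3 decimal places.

+2.052%

With y = 0.0955:
  t   CF        PV=CF/(1+0.0955)^t    t·PV        t(t+1)·PV
  1         2.50         2.2821         2.2821           4.5641
  2         2.50         2.0831         4.1662          12.4987
  3         2.50         1.9015         5.7046          22.8183
  4         2.50         1.7358         6.9431          34.7153
  5       502.50       318.4741     1,592.3706       9,554.2238
  Σ                    326.4766     1,611.4666       9,628.8203
P = 326.4766; D_Mac = 4.93593 yrs; D_mod = 4.50564 yrs; C = 24.57515.
Duration effect: -4.50564 × (-0.0045) = +0.020275
Convexity effect: 0.5 × 24.57515 × (-0.0045)² = +0.0002488
ΔP/P ≈ +0.020275 + 0.0002488 = +0.020524 = +2.0524%.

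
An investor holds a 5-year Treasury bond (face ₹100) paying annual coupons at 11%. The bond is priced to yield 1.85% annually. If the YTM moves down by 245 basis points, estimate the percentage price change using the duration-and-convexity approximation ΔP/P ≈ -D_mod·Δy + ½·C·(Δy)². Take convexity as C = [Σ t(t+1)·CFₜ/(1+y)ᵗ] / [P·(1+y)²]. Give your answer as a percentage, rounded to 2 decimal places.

With y = 0.0185:
  t   CF        PV=CF/(1+0.0185)^t    t·PV        t(t+1)·PV
  1        11.00        10.8002        10.8002          21.6004
  2        11.00        10.6040        21.2080          63.6241
  3        11.00        10.4114        31.2342         124.9369
  4        11.00        10.2223        40.8892         204.4460
  5       111.00       101.2786       506.3931       3,038.3589
  Σ                    143.3166       610.5248       3,452.9663
P = 143.3166; D_Mac = 4.25997 yrs; D_mod = 4.18260 yrs; C = 23.22597.
Duration effect: -4.18260 × (-0.0245) = +0.102474
Convexity effect: 0.5 × 23.22597 × (-0.0245)² = +0.0069707
ΔP/P ≈ +0.102474 + 0.0069707 = +0.109444 = +10.9444%.

+10.94%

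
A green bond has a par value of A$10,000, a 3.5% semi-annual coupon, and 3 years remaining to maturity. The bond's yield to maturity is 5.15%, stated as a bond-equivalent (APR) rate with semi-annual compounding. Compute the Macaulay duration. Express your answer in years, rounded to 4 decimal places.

Periodic yield y = 0.02575. Discount each cash flow and weight by its period:
  t   CF        PV=CF/(1+0.02575)^t    t·PV
  1       175.00       170.6069       170.6069
  2       175.00       166.3240       332.6481
  3       175.00       162.1487       486.4461
  4       175.00       158.0782       632.3127
  5       175.00       154.1099       770.5493
  6    10,175.00     8,735.4496    52,412.6978
  Σ                  9,546.7173    54,805.2609
Price P = Σ PV = 9,546.7173.
Macaulay duration = Σ(t·PV) / P = 54,805.2609 / 9,546.7173 = 5.74074 half-year periods.
In years: 5.74074 / 2 = 2.87037 years.

2.8704 years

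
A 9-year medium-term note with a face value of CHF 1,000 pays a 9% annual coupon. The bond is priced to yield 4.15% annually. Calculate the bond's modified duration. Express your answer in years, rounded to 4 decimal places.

6.6349 years

Periodic yield y = 0.0415. First find Macaulay duration:
  t   CF        PV=CF/(1+0.0415)^t    t·PV
  1        90.00        86.4138        86.4138
  2        90.00        82.9705       165.9411
  3        90.00        79.6645       238.9934
  4        90.00        76.4901       305.9605
  5        90.00        73.4423       367.2114
  6        90.00        70.5159       423.0952
  7        90.00        67.7061       473.9425
  8        90.00        65.0082       520.0658
  9     1,090.00       755.9499     6,803.5493
  Σ                  1,358.1613     9,385.1731
P = 1,358.1613; Macaulay duration = 9,385.1731 / 1,358.1613 = 6.91020 years.
Modified duration = D_Mac / (1 + y) = 6.91020 / 1.0415 = 6.63486 years.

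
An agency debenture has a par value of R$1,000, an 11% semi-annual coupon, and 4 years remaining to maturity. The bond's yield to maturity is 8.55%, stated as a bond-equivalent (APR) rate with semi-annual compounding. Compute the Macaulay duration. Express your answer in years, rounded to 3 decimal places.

Periodic yield y = 0.04275. Discount each cash flow and weight by its period:
  t   CF        PV=CF/(1+0.04275)^t    t·PV
  1        55.00        52.7451        52.7451
  2        55.00        50.5827       101.1655
  3        55.00        48.5090       145.5269
  4        55.00        46.5202       186.0809
  5        55.00        44.6130       223.0651
  6        55.00        42.7840       256.7041
  7        55.00        41.0300       287.2099
  8     1,055.00       754.7635     6,038.1077
  Σ                  1,081.5476     7,290.6053
Price P = Σ PV = 1,081.5476.
Macaulay duration = Σ(t·PV) / P = 7,290.6053 / 1,081.5476 = 6.74090 half-year periods.
In years: 6.74090 / 2 = 3.37045 years.

3.370 years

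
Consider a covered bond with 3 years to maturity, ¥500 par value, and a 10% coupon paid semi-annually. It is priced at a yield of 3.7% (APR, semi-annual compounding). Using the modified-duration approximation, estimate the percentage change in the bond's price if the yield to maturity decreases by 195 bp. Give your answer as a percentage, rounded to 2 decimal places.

+5.16%

Periodic yield y = 0.0185. Modified duration first:
  t   CF        PV=CF/(1+0.0185)^t    t·PV
  1        25.00        24.5459        24.5459
  2        25.00        24.1000        48.2001
  3        25.00        23.6623        70.9869
  4        25.00        23.2325        92.9300
  5        25.00        22.8105       114.0525
  6       525.00       470.3196     2,821.9178
  Σ                    588.6709     3,172.6332
P = 588.6709; D_Mac = 5.38949 half-year periods = 2.69474 yrs; D_mod = 2.69474/(1+0.0185) = 2.64580 yrs.
ΔP/P ≈ -D_mod · Δy = -2.64580 × (-0.0195) = +0.051593 = +5.1593%.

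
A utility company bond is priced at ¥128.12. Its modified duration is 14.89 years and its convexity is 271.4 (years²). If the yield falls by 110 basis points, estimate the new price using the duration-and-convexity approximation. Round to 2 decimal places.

Duration effect: -D_mod·Δy = -14.89 × (-0.011) = +0.163790
Convexity effect: ½·C·(Δy)² = 0.5 × 271.4 × (-0.011)² = +0.0164197
ΔP/P ≈ +0.163790 + 0.0164197 = +0.1802097
New price ≈ 128.12 × (1 + 0.1802097) = 151.208466764.

¥151.21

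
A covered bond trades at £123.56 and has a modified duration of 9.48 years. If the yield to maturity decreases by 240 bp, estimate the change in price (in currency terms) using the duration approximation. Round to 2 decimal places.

Duration approximation: ΔP/P ≈ -D_mod · Δy = -9.48 × (-0.024) = +0.227520.
ΔP ≈ 123.56 × (+0.227520) = +28.1123712.

+£28.11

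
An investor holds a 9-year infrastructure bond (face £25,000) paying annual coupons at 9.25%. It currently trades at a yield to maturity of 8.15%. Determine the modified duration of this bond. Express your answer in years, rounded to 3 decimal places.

6.076 years

Periodic yield y = 0.0815. First find Macaulay duration:
  t   CF        PV=CF/(1+0.0815)^t    t·PV
  1     2,312.50     2,138.2339     2,138.2339
  2     2,312.50     1,977.1003     3,954.2005
  3     2,312.50     1,828.1094     5,484.3281
  4     2,312.50     1,690.3461     6,761.3846
  5     2,312.50     1,562.9645     7,814.8227
  6     2,312.50     1,445.1822     8,671.0931
  7     2,312.50     1,336.2757     9,353.9300
  8     2,312.50     1,235.5762     9,884.6100
  9    27,312.50    13,493.4418   121,440.9762
  Σ                 26,707.2302   175,503.5790
P = 26,707.2302; Macaulay duration = 175,503.5790 / 26,707.2302 = 6.57139 years.
Modified duration = D_Mac / (1 + y) = 6.57139 / 1.0815 = 6.07618 years.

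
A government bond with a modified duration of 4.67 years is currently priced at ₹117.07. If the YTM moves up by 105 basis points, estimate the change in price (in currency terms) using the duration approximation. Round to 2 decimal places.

Duration approximation: ΔP/P ≈ -D_mod · Δy = -4.67 × (+0.0105) = -0.049035.
ΔP ≈ 117.07 × (-0.049035) = -5.74052745.

-₹5.74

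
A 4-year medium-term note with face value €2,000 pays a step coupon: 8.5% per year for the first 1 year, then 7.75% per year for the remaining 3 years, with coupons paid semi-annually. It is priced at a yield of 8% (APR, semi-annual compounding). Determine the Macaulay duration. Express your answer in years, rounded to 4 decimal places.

3.4929 years

Periodic yield y = 0.04. Discount each cash flow and weight by its period:
  t   CF        PV=CF/(1+0.04)^t    t·PV
  1        85.00        81.7308        81.7308
  2        85.00        78.5873       157.1746
  3        77.50        68.8972       206.6917
  4        77.50        66.2473       264.9893
  5        77.50        63.6994       318.4968
  6        77.50        61.2494       367.4963
  7        77.50        58.8936       412.2554
  8     2,077.50     1,518.0089    12,144.0712
  Σ                  1,997.3138    13,952.9059
Price P = Σ PV = 1,997.3138.
Macaulay duration = Σ(t·PV) / P = 13,952.9059 / 1,997.3138 = 6.98584 half-year periods.
In years: 6.98584 / 2 = 3.49292 years.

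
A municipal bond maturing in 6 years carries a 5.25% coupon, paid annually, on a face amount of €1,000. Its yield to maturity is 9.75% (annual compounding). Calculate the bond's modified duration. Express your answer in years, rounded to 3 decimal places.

4.743 years

Periodic yield y = 0.0975. First find Macaulay duration:
  t   CF        PV=CF/(1+0.0975)^t    t·PV
  1        52.50        47.8360        47.8360
  2        52.50        43.5863        87.1726
  3        52.50        39.7142       119.1426
  4        52.50        36.1861       144.7442
  5        52.50        32.9713       164.8567
  6     1,052.50       602.2751     3,613.6508
  Σ                    802.5690     4,177.4029
P = 802.5690; Macaulay duration = 4,177.4029 / 802.5690 = 5.20504 years.
Modified duration = D_Mac / (1 + y) = 5.20504 / 1.0975 = 4.74263 years.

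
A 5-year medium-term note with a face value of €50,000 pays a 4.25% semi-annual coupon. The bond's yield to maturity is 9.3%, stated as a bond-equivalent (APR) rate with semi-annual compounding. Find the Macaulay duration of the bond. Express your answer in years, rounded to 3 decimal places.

Periodic yield y = 0.0465. Discount each cash flow and weight by its period:
  t   CF        PV=CF/(1+0.0465)^t    t·PV
  1     1,062.50     1,015.2891     1,015.2891
  2     1,062.50       970.1759     1,940.3518
  3     1,062.50       927.0673     2,781.2018
  4     1,062.50       885.8741     3,543.4964
  5     1,062.50       846.5113     4,232.5567
  6     1,062.50       808.8976     4,853.3856
  7     1,062.50       772.9552     5,410.6862
  8     1,062.50       738.6098     5,908.8786
  9     1,062.50       705.7906     6,352.1150
  10   51,062.50    32,412.2923   324,122.9232
  Σ                 40,083.4631   360,160.8843
Price P = Σ PV = 40,083.4631.
Macaulay duration = Σ(t·PV) / P = 360,160.8843 / 40,083.4631 = 8.98527 half-year periods.
In years: 8.98527 / 2 = 4.49264 years.

4.493 years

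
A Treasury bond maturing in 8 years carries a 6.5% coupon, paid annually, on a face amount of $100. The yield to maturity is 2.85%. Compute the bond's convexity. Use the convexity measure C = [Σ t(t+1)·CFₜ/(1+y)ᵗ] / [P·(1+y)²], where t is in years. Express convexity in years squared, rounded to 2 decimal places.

53.06

With y = 0.0285:
  t   CF        PV=CF/(1+0.0285)^t    t·PV        t(t+1)·PV
  1         6.50         6.3199         6.3199          12.6398
  2         6.50         6.1448        12.2895          36.8685
  3         6.50         5.9745        17.9235          71.6938
  4         6.50         5.8089        23.2357         116.1786
  5         6.50         5.6480        28.2398         169.4389
  6         6.50         5.4915        32.9487         230.6412
  7         6.50         5.3393        37.3750         299.0001
  8       106.50        85.0580       680.4641       6,124.1770
  Σ                    125.7848       838.7963       7,060.6379
P = 125.7848.
Convexity = Σ t(t+1)·PV / [P·(1+y)²] = 7,060.6379 / (125.7848 × 1.057812) = 53.06489.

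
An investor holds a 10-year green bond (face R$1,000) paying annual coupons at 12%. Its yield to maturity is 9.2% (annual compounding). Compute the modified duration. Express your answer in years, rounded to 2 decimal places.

6.06 years

Periodic yield y = 0.092. First find Macaulay duration:
  t   CF        PV=CF/(1+0.092)^t    t·PV
  1       120.00       109.8901       109.8901
  2       120.00       100.6320       201.2639
  3       120.00        92.1538       276.4615
  4       120.00        84.3899       337.5598
  5       120.00        77.2802       386.4008
  6       120.00        70.7694       424.6163
  7       120.00        64.8071       453.6499
  8       120.00        59.3472       474.7775
  9       120.00        54.3472       489.1252
  10    1,120.00       464.5063     4,645.0633
  Σ                  1,178.1233     7,798.8083
P = 1,178.1233; Macaulay duration = 7,798.8083 / 1,178.1233 = 6.61969 years.
Modified duration = D_Mac / (1 + y) = 6.61969 / 1.092 = 6.06199 years.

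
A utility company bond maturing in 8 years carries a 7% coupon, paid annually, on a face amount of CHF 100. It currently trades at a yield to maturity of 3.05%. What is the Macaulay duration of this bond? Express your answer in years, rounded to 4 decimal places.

Periodic yield y = 0.0305. Discount each cash flow and weight by its year:
  t   CF        PV=CF/(1+0.0305)^t    t·PV
  1         7.00         6.7928         6.7928
  2         7.00         6.5918        13.1835
  3         7.00         6.3967        19.1900
  4         7.00         6.2073        24.8294
  5         7.00         6.0236        30.1181
  6         7.00         5.8453        35.0721
  7         7.00         5.6723        39.7064
  8       107.00        84.1395       673.1158
  Σ                    127.6694       842.0081
Price P = Σ PV = 127.6694.
Macaulay duration = Σ(t·PV) / P = 842.0081 / 127.6694 = 6.59522 years.

6.5952 years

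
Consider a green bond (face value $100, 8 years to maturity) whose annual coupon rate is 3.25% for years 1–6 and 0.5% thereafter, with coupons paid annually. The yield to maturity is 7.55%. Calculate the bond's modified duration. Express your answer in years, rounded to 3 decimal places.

6.504 years

Periodic yield y = 0.0755. First find Macaulay duration:
  t   CF        PV=CF/(1+0.0755)^t    t·PV
  1         3.25         3.0219         3.0219
  2         3.25         2.8097         5.6194
  3         3.25         2.6125         7.8374
  4         3.25         2.4291         9.7163
  5         3.25         2.2586        11.2928
  6         3.25         2.1000        12.6000
  7         0.50         0.3004         2.1028
  8       100.50        56.1413       449.1307
  Σ                     71.6734       501.3213
P = 71.6734; Macaulay duration = 501.3213 / 71.6734 = 6.99452 years.
Modified duration = D_Mac / (1 + y) = 6.99452 / 1.0755 = 6.50351 years.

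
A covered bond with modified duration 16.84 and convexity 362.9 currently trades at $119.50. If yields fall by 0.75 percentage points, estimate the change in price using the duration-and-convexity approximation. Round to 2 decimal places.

Duration effect: -D_mod·Δy = -16.84 × (-0.0075) = +0.126300
Convexity effect: ½·C·(Δy)² = 0.5 × 362.9 × (-0.0075)² = +0.0102065625
ΔP/P ≈ +0.126300 + 0.0102065625 = +0.1365065625
ΔP ≈ 119.50 × (+0.1365065625) = +16.31253421875.

+$16.31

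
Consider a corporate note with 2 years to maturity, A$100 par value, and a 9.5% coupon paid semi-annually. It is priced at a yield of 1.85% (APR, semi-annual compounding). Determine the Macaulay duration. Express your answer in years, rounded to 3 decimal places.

1.878 years

Periodic yield y = 0.00925. Discount each cash flow and weight by its period:
  t   CF        PV=CF/(1+0.00925)^t    t·PV
  1         4.75         4.7065         4.7065
  2         4.75         4.6633         9.3267
  3         4.75         4.6206        13.8618
  4       104.75       100.9622       403.8490
  Σ                    114.9526       431.7439
Price P = Σ PV = 114.9526.
Macaulay duration = Σ(t·PV) / P = 431.7439 / 114.9526 = 3.75584 half-year periods.
In years: 3.75584 / 2 = 1.87792 years.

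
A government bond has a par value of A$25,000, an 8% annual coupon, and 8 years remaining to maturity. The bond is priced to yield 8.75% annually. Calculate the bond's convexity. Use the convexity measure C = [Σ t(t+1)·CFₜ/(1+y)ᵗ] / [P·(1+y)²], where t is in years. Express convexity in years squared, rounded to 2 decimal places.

With y = 0.0875:
  t   CF        PV=CF/(1+0.0875)^t    t·PV        t(t+1)·PV
  1     2,000.00     1,839.0805     1,839.0805       3,678.1609
  2     2,000.00     1,691.1085     3,382.2169      10,146.6508
  3     2,000.00     1,555.0423     4,665.1268      18,660.5072
  4     2,000.00     1,429.9239     5,719.6957      28,598.4785
  5     2,000.00     1,314.8726     6,574.3629      39,446.1773
  6     2,000.00     1,209.0782     7,254.4694      50,781.2857
  7     2,000.00     1,111.7961     7,782.5725      62,260.5802
  8    27,000.00    13,801.6064   110,412.8515     993,715.6638
  Σ                 23,952.5084   147,630.3762   1,207,287.5044
P = 23,952.5084.
Convexity = Σ t(t+1)·PV / [P·(1+y)²] = 1,207,287.5044 / (23,952.5084 × 1.182656) = 42.61880.

42.62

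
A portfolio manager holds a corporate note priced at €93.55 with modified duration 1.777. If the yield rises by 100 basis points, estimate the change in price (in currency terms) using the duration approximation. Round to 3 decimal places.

-€1.662

Duration approximation: ΔP/P ≈ -D_mod · Δy = -1.777 × (+0.01) = -0.017770.
ΔP ≈ 93.55 × (-0.017770) = -1.6623835.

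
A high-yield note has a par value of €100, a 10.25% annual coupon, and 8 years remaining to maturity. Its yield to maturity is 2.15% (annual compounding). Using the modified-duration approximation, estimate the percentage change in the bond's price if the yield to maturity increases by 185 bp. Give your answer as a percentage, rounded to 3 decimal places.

-11.419%

Periodic yield y = 0.0215. Modified duration first:
  t   CF        PV=CF/(1+0.0215)^t    t·PV
  1        10.25        10.0343        10.0343
  2        10.25         9.8231        19.6461
  3        10.25         9.6163        28.8489
  4        10.25         9.4139        37.6557
  5        10.25         9.2158        46.0789
  6        10.25         9.0218        54.1309
  7        10.25         8.8319        61.8235
  8       110.25        92.9976       743.9806
  Σ                    158.9547     1,002.1988
P = 158.9547; D_Mac = 6.30494 yrs; D_mod = 6.30494/(1+0.0215) = 6.17223 yrs.
ΔP/P ≈ -D_mod · Δy = -6.17223 × (+0.0185) = -0.114186 = -11.4186%.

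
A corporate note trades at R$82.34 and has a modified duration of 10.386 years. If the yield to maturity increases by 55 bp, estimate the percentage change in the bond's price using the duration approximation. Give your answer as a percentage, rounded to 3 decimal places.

-5.712%

Duration approximation: ΔP/P ≈ -D_mod · Δy = -10.386 × (+0.0055) = -0.057123.
As a percentage: -5.7123%.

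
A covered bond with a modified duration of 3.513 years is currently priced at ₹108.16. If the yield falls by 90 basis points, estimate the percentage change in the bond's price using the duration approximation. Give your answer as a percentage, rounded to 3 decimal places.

+3.162%

Duration approximation: ΔP/P ≈ -D_mod · Δy = -3.513 × (-0.009) = +0.031617.
As a percentage: +3.1617%.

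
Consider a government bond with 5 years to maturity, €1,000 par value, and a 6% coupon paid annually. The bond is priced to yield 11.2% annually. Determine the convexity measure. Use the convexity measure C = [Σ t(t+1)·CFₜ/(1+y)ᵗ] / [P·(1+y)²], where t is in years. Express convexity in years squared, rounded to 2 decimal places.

With y = 0.112:
  t   CF        PV=CF/(1+0.112)^t    t·PV        t(t+1)·PV
  1        60.00        53.9568        53.9568         107.9137
  2        60.00        48.5223        97.0447         291.1340
  3        60.00        43.6352       130.9056         523.6223
  4        60.00        39.2403       156.9611         784.8056
  5     1,060.00       623.4217     3,117.1086      18,702.6516
  Σ                    808.7764     3,555.9768      20,410.1272
P = 808.7764.
Convexity = Σ t(t+1)·PV / [P·(1+y)²] = 20,410.1272 / (808.7764 × 1.236544) = 20.40834.

20.41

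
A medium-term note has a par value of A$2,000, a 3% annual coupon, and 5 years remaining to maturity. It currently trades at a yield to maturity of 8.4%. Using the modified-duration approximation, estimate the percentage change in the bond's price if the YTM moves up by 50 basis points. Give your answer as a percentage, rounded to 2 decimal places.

-2.16%

Periodic yield y = 0.084. Modified duration first:
  t   CF        PV=CF/(1+0.084)^t    t·PV
  1        60.00        55.3506        55.3506
  2        60.00        51.0614       102.1228
  3        60.00        47.1046       141.3138
  4        60.00        43.4544       173.8177
  5     2,060.00     1,376.3244     6,881.6220
  Σ                  1,573.2954     7,354.2269
P = 1,573.2954; D_Mac = 4.67441 yrs; D_mod = 4.67441/(1+0.084) = 4.31219 yrs.
ΔP/P ≈ -D_mod · Δy = -4.31219 × (+0.005) = -0.021561 = -2.1561%.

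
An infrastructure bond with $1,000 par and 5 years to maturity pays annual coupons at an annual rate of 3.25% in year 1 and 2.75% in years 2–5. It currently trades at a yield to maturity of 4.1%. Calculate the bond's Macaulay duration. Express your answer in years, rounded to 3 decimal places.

4.711 years

Periodic yield y = 0.041. Discount each cash flow and weight by its year:
  t   CF        PV=CF/(1+0.041)^t    t·PV
  1        32.50        31.2200        31.2200
  2        27.50        25.3765        50.7529
  3        27.50        24.3770        73.1310
  4        27.50        23.4169        93.6677
  5     1,027.50       840.4815     4,202.4077
  Σ                    944.8719     4,451.1794
Price P = Σ PV = 944.8719.
Macaulay duration = Σ(t·PV) / P = 4,451.1794 / 944.8719 = 4.71088 years.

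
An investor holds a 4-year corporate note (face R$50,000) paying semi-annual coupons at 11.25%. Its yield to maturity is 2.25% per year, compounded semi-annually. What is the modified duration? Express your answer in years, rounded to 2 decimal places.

3.39 years

Periodic yield y = 0.01125. First find Macaulay duration:
  t   CF        PV=CF/(1+0.01125)^t    t·PV
  1     2,812.50     2,781.2114     2,781.2114
  2     2,812.50     2,750.2708     5,500.5417
  3     2,812.50     2,719.6745     8,159.0235
  4     2,812.50     2,689.4185    10,757.6741
  5     2,812.50     2,659.4992    13,297.4958
  6     2,812.50     2,629.9126    15,779.4759
  7     2,812.50     2,600.6553    18,204.5869
  8    52,812.50    48,291.2502   386,330.0020
  Σ                 67,121.8925   460,810.0112
P = 67,121.8925; Macaulay duration = 460,810.0112 / 67,121.8925 = 6.86527 half-year periods = 3.43264 years.
Modified duration = D_Mac / (1 + y) = 3.43264 / 1.01125 = 3.39445 years.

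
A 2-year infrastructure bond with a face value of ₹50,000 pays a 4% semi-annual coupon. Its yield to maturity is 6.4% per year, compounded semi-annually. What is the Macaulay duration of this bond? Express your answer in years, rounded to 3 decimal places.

Periodic yield y = 0.032. Discount each cash flow and weight by its period:
  t   CF        PV=CF/(1+0.032)^t    t·PV
  1     1,000.00       968.9922       968.9922
  2     1,000.00       938.9460     1,877.8920
  3     1,000.00       909.8314     2,729.4941
  4    51,000.00    44,962.5969   179,850.3877
  Σ                 47,780.3665   185,426.7660
Price P = Σ PV = 47,780.3665.
Macaulay duration = Σ(t·PV) / P = 185,426.7660 / 47,780.3665 = 3.88082 half-year periods.
In years: 3.88082 / 2 = 1.94041 years.

1.940 years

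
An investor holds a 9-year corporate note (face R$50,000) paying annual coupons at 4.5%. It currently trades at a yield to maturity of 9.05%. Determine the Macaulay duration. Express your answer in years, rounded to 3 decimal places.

7.309 years

Periodic yield y = 0.0905. Discount each cash flow and weight by its year:
  t   CF        PV=CF/(1+0.0905)^t    t·PV
  1     2,250.00     2,063.2737     2,063.2737
  2     2,250.00     1,892.0438     3,784.0875
  3     2,250.00     1,735.0241     5,205.0723
  4     2,250.00     1,591.0354     6,364.1415
  5     2,250.00     1,458.9962     7,294.9811
  6     2,250.00     1,337.9149     8,027.4896
  7     2,250.00     1,226.8821     8,588.1747
  8     2,250.00     1,125.0638     9,000.5106
  9    52,250.00    23,958.2596   215,624.3360
  Σ                 36,388.4936   265,952.0669
Price P = Σ PV = 36,388.4936.
Macaulay duration = Σ(t·PV) / P = 265,952.0669 / 36,388.4936 = 7.30869 years.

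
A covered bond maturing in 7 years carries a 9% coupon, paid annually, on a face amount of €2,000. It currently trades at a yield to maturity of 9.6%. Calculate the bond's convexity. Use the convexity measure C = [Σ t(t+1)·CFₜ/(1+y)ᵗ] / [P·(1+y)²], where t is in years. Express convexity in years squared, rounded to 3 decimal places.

33.202

With y = 0.096:
  t   CF        PV=CF/(1+0.096)^t    t·PV        t(t+1)·PV
  1       180.00       164.2336       164.2336         328.4672
  2       180.00       149.8482       299.6963         899.0889
  3       180.00       136.7228       410.1683       1,640.6732
  4       180.00       124.7471       498.9882       2,494.9410
  5       180.00       113.8203       569.1015       3,414.6091
  6       180.00       103.8506       623.1038       4,361.7269
  7     2,180.00     1,147.5791     8,033.0534      64,264.4273
  Σ                  1,940.8016    10,598.3452      77,403.9336
P = 1,940.8016.
Convexity = Σ t(t+1)·PV / [P·(1+y)²] = 77,403.9336 / (1,940.8016 × 1.201216) = 33.20174.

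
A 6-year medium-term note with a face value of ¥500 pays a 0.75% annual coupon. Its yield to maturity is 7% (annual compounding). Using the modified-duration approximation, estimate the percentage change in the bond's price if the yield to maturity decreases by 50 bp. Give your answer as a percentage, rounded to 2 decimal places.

+2.74%

Periodic yield y = 0.07. Modified duration first:
  t   CF        PV=CF/(1+0.07)^t    t·PV
  1         3.75         3.5047         3.5047
  2         3.75         3.2754         6.5508
  3         3.75         3.0611         9.1834
  4         3.75         2.8609        11.4434
  5         3.75         2.6737        13.3685
  6       503.75       335.6699     2,014.0194
  Σ                    351.0456     2,058.0701
P = 351.0456; D_Mac = 5.86269 yrs; D_mod = 5.86269/(1+0.07) = 5.47915 yrs.
ΔP/P ≈ -D_mod · Δy = -5.47915 × (-0.005) = +0.027396 = +2.7396%.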